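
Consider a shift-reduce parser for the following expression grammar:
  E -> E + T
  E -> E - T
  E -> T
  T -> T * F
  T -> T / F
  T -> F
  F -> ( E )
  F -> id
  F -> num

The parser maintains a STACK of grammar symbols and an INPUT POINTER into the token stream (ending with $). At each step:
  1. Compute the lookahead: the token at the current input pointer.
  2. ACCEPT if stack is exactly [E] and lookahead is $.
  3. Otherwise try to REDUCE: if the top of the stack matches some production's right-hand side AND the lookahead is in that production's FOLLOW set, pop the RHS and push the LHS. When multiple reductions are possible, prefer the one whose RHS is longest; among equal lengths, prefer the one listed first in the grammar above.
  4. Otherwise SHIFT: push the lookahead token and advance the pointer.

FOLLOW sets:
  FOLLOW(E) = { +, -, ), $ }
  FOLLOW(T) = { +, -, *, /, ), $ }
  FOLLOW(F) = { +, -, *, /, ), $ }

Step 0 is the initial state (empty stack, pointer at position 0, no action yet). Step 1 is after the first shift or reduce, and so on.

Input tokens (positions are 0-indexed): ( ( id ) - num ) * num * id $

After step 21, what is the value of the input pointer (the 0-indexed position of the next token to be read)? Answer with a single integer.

Answer: 9

Derivation:
Step 1: shift (. Stack=[(] ptr=1 lookahead=( remaining=[( id ) - num ) * num * id $]
Step 2: shift (. Stack=[( (] ptr=2 lookahead=id remaining=[id ) - num ) * num * id $]
Step 3: shift id. Stack=[( ( id] ptr=3 lookahead=) remaining=[) - num ) * num * id $]
Step 4: reduce F->id. Stack=[( ( F] ptr=3 lookahead=) remaining=[) - num ) * num * id $]
Step 5: reduce T->F. Stack=[( ( T] ptr=3 lookahead=) remaining=[) - num ) * num * id $]
Step 6: reduce E->T. Stack=[( ( E] ptr=3 lookahead=) remaining=[) - num ) * num * id $]
Step 7: shift ). Stack=[( ( E )] ptr=4 lookahead=- remaining=[- num ) * num * id $]
Step 8: reduce F->( E ). Stack=[( F] ptr=4 lookahead=- remaining=[- num ) * num * id $]
Step 9: reduce T->F. Stack=[( T] ptr=4 lookahead=- remaining=[- num ) * num * id $]
Step 10: reduce E->T. Stack=[( E] ptr=4 lookahead=- remaining=[- num ) * num * id $]
Step 11: shift -. Stack=[( E -] ptr=5 lookahead=num remaining=[num ) * num * id $]
Step 12: shift num. Stack=[( E - num] ptr=6 lookahead=) remaining=[) * num * id $]
Step 13: reduce F->num. Stack=[( E - F] ptr=6 lookahead=) remaining=[) * num * id $]
Step 14: reduce T->F. Stack=[( E - T] ptr=6 lookahead=) remaining=[) * num * id $]
Step 15: reduce E->E - T. Stack=[( E] ptr=6 lookahead=) remaining=[) * num * id $]
Step 16: shift ). Stack=[( E )] ptr=7 lookahead=* remaining=[* num * id $]
Step 17: reduce F->( E ). Stack=[F] ptr=7 lookahead=* remaining=[* num * id $]
Step 18: reduce T->F. Stack=[T] ptr=7 lookahead=* remaining=[* num * id $]
Step 19: shift *. Stack=[T *] ptr=8 lookahead=num remaining=[num * id $]
Step 20: shift num. Stack=[T * num] ptr=9 lookahead=* remaining=[* id $]
Step 21: reduce F->num. Stack=[T * F] ptr=9 lookahead=* remaining=[* id $]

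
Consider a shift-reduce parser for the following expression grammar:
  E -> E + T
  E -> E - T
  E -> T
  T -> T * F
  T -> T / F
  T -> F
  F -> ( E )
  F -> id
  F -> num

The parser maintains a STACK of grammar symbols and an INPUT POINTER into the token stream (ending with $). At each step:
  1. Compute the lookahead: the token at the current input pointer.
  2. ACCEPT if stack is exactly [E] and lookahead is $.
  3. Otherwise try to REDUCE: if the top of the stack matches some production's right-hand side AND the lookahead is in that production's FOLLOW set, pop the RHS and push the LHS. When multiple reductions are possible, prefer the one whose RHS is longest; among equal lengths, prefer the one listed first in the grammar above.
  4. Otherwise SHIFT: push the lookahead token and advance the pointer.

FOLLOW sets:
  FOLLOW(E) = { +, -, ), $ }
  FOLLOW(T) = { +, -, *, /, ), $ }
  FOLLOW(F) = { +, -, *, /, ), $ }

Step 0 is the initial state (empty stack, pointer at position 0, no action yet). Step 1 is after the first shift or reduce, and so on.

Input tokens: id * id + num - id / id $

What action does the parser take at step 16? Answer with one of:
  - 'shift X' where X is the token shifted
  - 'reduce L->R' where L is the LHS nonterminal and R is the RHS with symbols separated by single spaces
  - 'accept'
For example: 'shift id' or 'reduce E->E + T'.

Answer: reduce F->id

Derivation:
Step 1: shift id. Stack=[id] ptr=1 lookahead=* remaining=[* id + num - id / id $]
Step 2: reduce F->id. Stack=[F] ptr=1 lookahead=* remaining=[* id + num - id / id $]
Step 3: reduce T->F. Stack=[T] ptr=1 lookahead=* remaining=[* id + num - id / id $]
Step 4: shift *. Stack=[T *] ptr=2 lookahead=id remaining=[id + num - id / id $]
Step 5: shift id. Stack=[T * id] ptr=3 lookahead=+ remaining=[+ num - id / id $]
Step 6: reduce F->id. Stack=[T * F] ptr=3 lookahead=+ remaining=[+ num - id / id $]
Step 7: reduce T->T * F. Stack=[T] ptr=3 lookahead=+ remaining=[+ num - id / id $]
Step 8: reduce E->T. Stack=[E] ptr=3 lookahead=+ remaining=[+ num - id / id $]
Step 9: shift +. Stack=[E +] ptr=4 lookahead=num remaining=[num - id / id $]
Step 10: shift num. Stack=[E + num] ptr=5 lookahead=- remaining=[- id / id $]
Step 11: reduce F->num. Stack=[E + F] ptr=5 lookahead=- remaining=[- id / id $]
Step 12: reduce T->F. Stack=[E + T] ptr=5 lookahead=- remaining=[- id / id $]
Step 13: reduce E->E + T. Stack=[E] ptr=5 lookahead=- remaining=[- id / id $]
Step 14: shift -. Stack=[E -] ptr=6 lookahead=id remaining=[id / id $]
Step 15: shift id. Stack=[E - id] ptr=7 lookahead=/ remaining=[/ id $]
Step 16: reduce F->id. Stack=[E - F] ptr=7 lookahead=/ remaining=[/ id $]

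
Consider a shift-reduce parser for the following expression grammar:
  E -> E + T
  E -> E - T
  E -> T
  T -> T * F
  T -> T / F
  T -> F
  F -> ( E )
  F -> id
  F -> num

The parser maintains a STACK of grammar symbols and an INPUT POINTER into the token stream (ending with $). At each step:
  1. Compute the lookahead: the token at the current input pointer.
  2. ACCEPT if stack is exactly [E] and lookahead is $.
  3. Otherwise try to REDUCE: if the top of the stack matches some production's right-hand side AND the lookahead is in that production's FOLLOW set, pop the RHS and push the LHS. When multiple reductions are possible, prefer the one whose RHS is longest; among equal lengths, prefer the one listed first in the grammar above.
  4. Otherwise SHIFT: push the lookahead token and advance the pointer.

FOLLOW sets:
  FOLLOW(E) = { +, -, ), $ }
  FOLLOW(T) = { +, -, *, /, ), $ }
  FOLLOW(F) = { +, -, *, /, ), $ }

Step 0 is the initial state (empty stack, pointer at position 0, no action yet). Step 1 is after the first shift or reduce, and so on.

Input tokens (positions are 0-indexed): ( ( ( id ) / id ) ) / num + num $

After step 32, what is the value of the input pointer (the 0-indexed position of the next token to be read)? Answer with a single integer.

Answer: 13

Derivation:
Step 1: shift (. Stack=[(] ptr=1 lookahead=( remaining=[( ( id ) / id ) ) / num + num $]
Step 2: shift (. Stack=[( (] ptr=2 lookahead=( remaining=[( id ) / id ) ) / num + num $]
Step 3: shift (. Stack=[( ( (] ptr=3 lookahead=id remaining=[id ) / id ) ) / num + num $]
Step 4: shift id. Stack=[( ( ( id] ptr=4 lookahead=) remaining=[) / id ) ) / num + num $]
Step 5: reduce F->id. Stack=[( ( ( F] ptr=4 lookahead=) remaining=[) / id ) ) / num + num $]
Step 6: reduce T->F. Stack=[( ( ( T] ptr=4 lookahead=) remaining=[) / id ) ) / num + num $]
Step 7: reduce E->T. Stack=[( ( ( E] ptr=4 lookahead=) remaining=[) / id ) ) / num + num $]
Step 8: shift ). Stack=[( ( ( E )] ptr=5 lookahead=/ remaining=[/ id ) ) / num + num $]
Step 9: reduce F->( E ). Stack=[( ( F] ptr=5 lookahead=/ remaining=[/ id ) ) / num + num $]
Step 10: reduce T->F. Stack=[( ( T] ptr=5 lookahead=/ remaining=[/ id ) ) / num + num $]
Step 11: shift /. Stack=[( ( T /] ptr=6 lookahead=id remaining=[id ) ) / num + num $]
Step 12: shift id. Stack=[( ( T / id] ptr=7 lookahead=) remaining=[) ) / num + num $]
Step 13: reduce F->id. Stack=[( ( T / F] ptr=7 lookahead=) remaining=[) ) / num + num $]
Step 14: reduce T->T / F. Stack=[( ( T] ptr=7 lookahead=) remaining=[) ) / num + num $]
Step 15: reduce E->T. Stack=[( ( E] ptr=7 lookahead=) remaining=[) ) / num + num $]
Step 16: shift ). Stack=[( ( E )] ptr=8 lookahead=) remaining=[) / num + num $]
Step 17: reduce F->( E ). Stack=[( F] ptr=8 lookahead=) remaining=[) / num + num $]
Step 18: reduce T->F. Stack=[( T] ptr=8 lookahead=) remaining=[) / num + num $]
Step 19: reduce E->T. Stack=[( E] ptr=8 lookahead=) remaining=[) / num + num $]
Step 20: shift ). Stack=[( E )] ptr=9 lookahead=/ remaining=[/ num + num $]
Step 21: reduce F->( E ). Stack=[F] ptr=9 lookahead=/ remaining=[/ num + num $]
Step 22: reduce T->F. Stack=[T] ptr=9 lookahead=/ remaining=[/ num + num $]
Step 23: shift /. Stack=[T /] ptr=10 lookahead=num remaining=[num + num $]
Step 24: shift num. Stack=[T / num] ptr=11 lookahead=+ remaining=[+ num $]
Step 25: reduce F->num. Stack=[T / F] ptr=11 lookahead=+ remaining=[+ num $]
Step 26: reduce T->T / F. Stack=[T] ptr=11 lookahead=+ remaining=[+ num $]
Step 27: reduce E->T. Stack=[E] ptr=11 lookahead=+ remaining=[+ num $]
Step 28: shift +. Stack=[E +] ptr=12 lookahead=num remaining=[num $]
Step 29: shift num. Stack=[E + num] ptr=13 lookahead=$ remaining=[$]
Step 30: reduce F->num. Stack=[E + F] ptr=13 lookahead=$ remaining=[$]
Step 31: reduce T->F. Stack=[E + T] ptr=13 lookahead=$ remaining=[$]
Step 32: reduce E->E + T. Stack=[E] ptr=13 lookahead=$ remaining=[$]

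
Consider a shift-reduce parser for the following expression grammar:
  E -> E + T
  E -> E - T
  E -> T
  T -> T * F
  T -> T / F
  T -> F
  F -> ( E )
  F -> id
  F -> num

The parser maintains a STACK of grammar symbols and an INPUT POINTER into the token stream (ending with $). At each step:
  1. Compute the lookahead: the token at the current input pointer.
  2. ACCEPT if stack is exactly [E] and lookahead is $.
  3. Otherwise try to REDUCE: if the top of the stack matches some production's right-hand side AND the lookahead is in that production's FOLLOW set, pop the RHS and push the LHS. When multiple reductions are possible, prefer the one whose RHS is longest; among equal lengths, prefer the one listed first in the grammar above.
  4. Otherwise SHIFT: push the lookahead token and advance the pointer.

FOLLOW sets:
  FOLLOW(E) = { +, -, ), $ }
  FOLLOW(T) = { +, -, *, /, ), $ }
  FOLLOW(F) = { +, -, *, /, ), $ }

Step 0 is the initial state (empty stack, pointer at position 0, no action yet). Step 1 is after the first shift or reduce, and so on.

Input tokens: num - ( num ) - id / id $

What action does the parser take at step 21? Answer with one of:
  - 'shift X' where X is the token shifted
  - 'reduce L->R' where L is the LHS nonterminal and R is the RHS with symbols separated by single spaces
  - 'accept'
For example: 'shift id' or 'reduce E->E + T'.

Answer: reduce F->id

Derivation:
Step 1: shift num. Stack=[num] ptr=1 lookahead=- remaining=[- ( num ) - id / id $]
Step 2: reduce F->num. Stack=[F] ptr=1 lookahead=- remaining=[- ( num ) - id / id $]
Step 3: reduce T->F. Stack=[T] ptr=1 lookahead=- remaining=[- ( num ) - id / id $]
Step 4: reduce E->T. Stack=[E] ptr=1 lookahead=- remaining=[- ( num ) - id / id $]
Step 5: shift -. Stack=[E -] ptr=2 lookahead=( remaining=[( num ) - id / id $]
Step 6: shift (. Stack=[E - (] ptr=3 lookahead=num remaining=[num ) - id / id $]
Step 7: shift num. Stack=[E - ( num] ptr=4 lookahead=) remaining=[) - id / id $]
Step 8: reduce F->num. Stack=[E - ( F] ptr=4 lookahead=) remaining=[) - id / id $]
Step 9: reduce T->F. Stack=[E - ( T] ptr=4 lookahead=) remaining=[) - id / id $]
Step 10: reduce E->T. Stack=[E - ( E] ptr=4 lookahead=) remaining=[) - id / id $]
Step 11: shift ). Stack=[E - ( E )] ptr=5 lookahead=- remaining=[- id / id $]
Step 12: reduce F->( E ). Stack=[E - F] ptr=5 lookahead=- remaining=[- id / id $]
Step 13: reduce T->F. Stack=[E - T] ptr=5 lookahead=- remaining=[- id / id $]
Step 14: reduce E->E - T. Stack=[E] ptr=5 lookahead=- remaining=[- id / id $]
Step 15: shift -. Stack=[E -] ptr=6 lookahead=id remaining=[id / id $]
Step 16: shift id. Stack=[E - id] ptr=7 lookahead=/ remaining=[/ id $]
Step 17: reduce F->id. Stack=[E - F] ptr=7 lookahead=/ remaining=[/ id $]
Step 18: reduce T->F. Stack=[E - T] ptr=7 lookahead=/ remaining=[/ id $]
Step 19: shift /. Stack=[E - T /] ptr=8 lookahead=id remaining=[id $]
Step 20: shift id. Stack=[E - T / id] ptr=9 lookahead=$ remaining=[$]
Step 21: reduce F->id. Stack=[E - T / F] ptr=9 lookahead=$ remaining=[$]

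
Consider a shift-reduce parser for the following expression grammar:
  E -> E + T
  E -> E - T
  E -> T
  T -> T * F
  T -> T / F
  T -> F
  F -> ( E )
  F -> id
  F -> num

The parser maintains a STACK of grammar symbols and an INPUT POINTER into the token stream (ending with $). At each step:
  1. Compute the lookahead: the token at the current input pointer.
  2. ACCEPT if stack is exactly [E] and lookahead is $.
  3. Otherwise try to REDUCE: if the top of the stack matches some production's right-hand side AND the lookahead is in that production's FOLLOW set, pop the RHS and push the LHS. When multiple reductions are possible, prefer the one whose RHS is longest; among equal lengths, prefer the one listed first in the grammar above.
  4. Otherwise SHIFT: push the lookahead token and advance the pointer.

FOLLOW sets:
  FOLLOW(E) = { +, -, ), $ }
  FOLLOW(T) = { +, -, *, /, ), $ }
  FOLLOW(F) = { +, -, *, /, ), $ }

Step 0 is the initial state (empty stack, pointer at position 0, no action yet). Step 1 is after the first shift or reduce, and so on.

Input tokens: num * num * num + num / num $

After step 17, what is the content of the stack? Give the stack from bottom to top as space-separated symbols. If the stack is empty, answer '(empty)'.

Answer: E + T /

Derivation:
Step 1: shift num. Stack=[num] ptr=1 lookahead=* remaining=[* num * num + num / num $]
Step 2: reduce F->num. Stack=[F] ptr=1 lookahead=* remaining=[* num * num + num / num $]
Step 3: reduce T->F. Stack=[T] ptr=1 lookahead=* remaining=[* num * num + num / num $]
Step 4: shift *. Stack=[T *] ptr=2 lookahead=num remaining=[num * num + num / num $]
Step 5: shift num. Stack=[T * num] ptr=3 lookahead=* remaining=[* num + num / num $]
Step 6: reduce F->num. Stack=[T * F] ptr=3 lookahead=* remaining=[* num + num / num $]
Step 7: reduce T->T * F. Stack=[T] ptr=3 lookahead=* remaining=[* num + num / num $]
Step 8: shift *. Stack=[T *] ptr=4 lookahead=num remaining=[num + num / num $]
Step 9: shift num. Stack=[T * num] ptr=5 lookahead=+ remaining=[+ num / num $]
Step 10: reduce F->num. Stack=[T * F] ptr=5 lookahead=+ remaining=[+ num / num $]
Step 11: reduce T->T * F. Stack=[T] ptr=5 lookahead=+ remaining=[+ num / num $]
Step 12: reduce E->T. Stack=[E] ptr=5 lookahead=+ remaining=[+ num / num $]
Step 13: shift +. Stack=[E +] ptr=6 lookahead=num remaining=[num / num $]
Step 14: shift num. Stack=[E + num] ptr=7 lookahead=/ remaining=[/ num $]
Step 15: reduce F->num. Stack=[E + F] ptr=7 lookahead=/ remaining=[/ num $]
Step 16: reduce T->F. Stack=[E + T] ptr=7 lookahead=/ remaining=[/ num $]
Step 17: shift /. Stack=[E + T /] ptr=8 lookahead=num remaining=[num $]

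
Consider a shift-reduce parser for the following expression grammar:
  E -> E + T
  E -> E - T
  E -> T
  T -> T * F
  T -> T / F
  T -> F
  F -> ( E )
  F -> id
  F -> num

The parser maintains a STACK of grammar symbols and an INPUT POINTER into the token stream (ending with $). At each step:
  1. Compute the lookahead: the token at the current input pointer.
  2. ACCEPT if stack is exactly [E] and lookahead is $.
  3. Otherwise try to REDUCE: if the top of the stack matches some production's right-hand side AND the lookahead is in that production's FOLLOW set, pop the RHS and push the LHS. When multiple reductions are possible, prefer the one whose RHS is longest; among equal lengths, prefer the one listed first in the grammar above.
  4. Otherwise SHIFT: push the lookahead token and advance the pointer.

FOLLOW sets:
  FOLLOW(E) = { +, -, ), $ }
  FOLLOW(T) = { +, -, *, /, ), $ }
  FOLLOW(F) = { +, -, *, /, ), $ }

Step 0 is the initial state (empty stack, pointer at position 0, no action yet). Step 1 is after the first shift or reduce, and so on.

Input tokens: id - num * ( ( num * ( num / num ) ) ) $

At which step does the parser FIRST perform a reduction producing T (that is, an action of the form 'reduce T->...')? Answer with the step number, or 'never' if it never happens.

Answer: 3

Derivation:
Step 1: shift id. Stack=[id] ptr=1 lookahead=- remaining=[- num * ( ( num * ( num / num ) ) ) $]
Step 2: reduce F->id. Stack=[F] ptr=1 lookahead=- remaining=[- num * ( ( num * ( num / num ) ) ) $]
Step 3: reduce T->F. Stack=[T] ptr=1 lookahead=- remaining=[- num * ( ( num * ( num / num ) ) ) $]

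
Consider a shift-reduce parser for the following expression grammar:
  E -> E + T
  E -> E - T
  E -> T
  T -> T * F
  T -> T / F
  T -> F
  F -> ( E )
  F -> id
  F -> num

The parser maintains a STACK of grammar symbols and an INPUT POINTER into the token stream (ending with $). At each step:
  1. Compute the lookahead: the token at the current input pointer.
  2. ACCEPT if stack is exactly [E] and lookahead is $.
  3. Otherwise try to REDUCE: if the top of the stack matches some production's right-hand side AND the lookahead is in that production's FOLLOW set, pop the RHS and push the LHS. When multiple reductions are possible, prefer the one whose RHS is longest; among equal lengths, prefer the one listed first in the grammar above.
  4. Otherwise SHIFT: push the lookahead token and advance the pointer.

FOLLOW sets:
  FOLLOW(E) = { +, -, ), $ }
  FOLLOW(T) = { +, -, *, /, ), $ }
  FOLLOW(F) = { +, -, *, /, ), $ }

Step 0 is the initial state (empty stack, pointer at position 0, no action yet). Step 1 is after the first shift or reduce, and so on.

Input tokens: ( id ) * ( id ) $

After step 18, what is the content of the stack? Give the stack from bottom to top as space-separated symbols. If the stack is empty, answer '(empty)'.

Step 1: shift (. Stack=[(] ptr=1 lookahead=id remaining=[id ) * ( id ) $]
Step 2: shift id. Stack=[( id] ptr=2 lookahead=) remaining=[) * ( id ) $]
Step 3: reduce F->id. Stack=[( F] ptr=2 lookahead=) remaining=[) * ( id ) $]
Step 4: reduce T->F. Stack=[( T] ptr=2 lookahead=) remaining=[) * ( id ) $]
Step 5: reduce E->T. Stack=[( E] ptr=2 lookahead=) remaining=[) * ( id ) $]
Step 6: shift ). Stack=[( E )] ptr=3 lookahead=* remaining=[* ( id ) $]
Step 7: reduce F->( E ). Stack=[F] ptr=3 lookahead=* remaining=[* ( id ) $]
Step 8: reduce T->F. Stack=[T] ptr=3 lookahead=* remaining=[* ( id ) $]
Step 9: shift *. Stack=[T *] ptr=4 lookahead=( remaining=[( id ) $]
Step 10: shift (. Stack=[T * (] ptr=5 lookahead=id remaining=[id ) $]
Step 11: shift id. Stack=[T * ( id] ptr=6 lookahead=) remaining=[) $]
Step 12: reduce F->id. Stack=[T * ( F] ptr=6 lookahead=) remaining=[) $]
Step 13: reduce T->F. Stack=[T * ( T] ptr=6 lookahead=) remaining=[) $]
Step 14: reduce E->T. Stack=[T * ( E] ptr=6 lookahead=) remaining=[) $]
Step 15: shift ). Stack=[T * ( E )] ptr=7 lookahead=$ remaining=[$]
Step 16: reduce F->( E ). Stack=[T * F] ptr=7 lookahead=$ remaining=[$]
Step 17: reduce T->T * F. Stack=[T] ptr=7 lookahead=$ remaining=[$]
Step 18: reduce E->T. Stack=[E] ptr=7 lookahead=$ remaining=[$]

Answer: E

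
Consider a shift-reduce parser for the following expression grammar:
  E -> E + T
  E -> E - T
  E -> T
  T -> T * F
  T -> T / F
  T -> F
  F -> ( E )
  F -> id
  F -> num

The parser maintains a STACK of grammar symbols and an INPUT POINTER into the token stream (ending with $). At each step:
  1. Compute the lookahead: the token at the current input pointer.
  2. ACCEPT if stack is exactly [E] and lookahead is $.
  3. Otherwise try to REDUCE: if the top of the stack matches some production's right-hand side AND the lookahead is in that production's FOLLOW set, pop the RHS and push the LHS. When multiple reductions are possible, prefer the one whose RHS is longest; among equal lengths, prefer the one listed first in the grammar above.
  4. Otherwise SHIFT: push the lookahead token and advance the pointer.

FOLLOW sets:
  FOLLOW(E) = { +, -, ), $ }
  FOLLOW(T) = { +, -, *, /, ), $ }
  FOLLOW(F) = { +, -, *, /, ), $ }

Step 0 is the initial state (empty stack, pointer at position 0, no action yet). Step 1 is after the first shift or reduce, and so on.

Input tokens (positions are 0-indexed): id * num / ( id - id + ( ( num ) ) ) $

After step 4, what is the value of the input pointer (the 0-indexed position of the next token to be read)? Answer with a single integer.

Step 1: shift id. Stack=[id] ptr=1 lookahead=* remaining=[* num / ( id - id + ( ( num ) ) ) $]
Step 2: reduce F->id. Stack=[F] ptr=1 lookahead=* remaining=[* num / ( id - id + ( ( num ) ) ) $]
Step 3: reduce T->F. Stack=[T] ptr=1 lookahead=* remaining=[* num / ( id - id + ( ( num ) ) ) $]
Step 4: shift *. Stack=[T *] ptr=2 lookahead=num remaining=[num / ( id - id + ( ( num ) ) ) $]

Answer: 2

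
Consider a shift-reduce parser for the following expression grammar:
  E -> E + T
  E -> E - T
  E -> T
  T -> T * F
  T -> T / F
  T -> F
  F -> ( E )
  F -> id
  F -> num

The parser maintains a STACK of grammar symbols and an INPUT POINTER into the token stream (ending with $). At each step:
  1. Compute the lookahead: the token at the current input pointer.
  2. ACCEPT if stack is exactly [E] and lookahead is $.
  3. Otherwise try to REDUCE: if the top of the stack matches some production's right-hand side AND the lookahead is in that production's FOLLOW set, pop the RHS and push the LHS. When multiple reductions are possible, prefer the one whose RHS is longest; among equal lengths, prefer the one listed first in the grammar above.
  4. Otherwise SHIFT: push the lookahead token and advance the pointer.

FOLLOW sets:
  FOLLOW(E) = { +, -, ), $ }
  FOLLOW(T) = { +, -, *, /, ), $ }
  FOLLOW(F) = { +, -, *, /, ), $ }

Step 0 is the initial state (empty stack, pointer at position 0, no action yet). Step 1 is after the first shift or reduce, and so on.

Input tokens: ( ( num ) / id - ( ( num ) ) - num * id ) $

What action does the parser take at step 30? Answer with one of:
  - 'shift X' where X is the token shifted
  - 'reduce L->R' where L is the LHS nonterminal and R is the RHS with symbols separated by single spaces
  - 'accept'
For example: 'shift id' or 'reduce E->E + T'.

Step 1: shift (. Stack=[(] ptr=1 lookahead=( remaining=[( num ) / id - ( ( num ) ) - num * id ) $]
Step 2: shift (. Stack=[( (] ptr=2 lookahead=num remaining=[num ) / id - ( ( num ) ) - num * id ) $]
Step 3: shift num. Stack=[( ( num] ptr=3 lookahead=) remaining=[) / id - ( ( num ) ) - num * id ) $]
Step 4: reduce F->num. Stack=[( ( F] ptr=3 lookahead=) remaining=[) / id - ( ( num ) ) - num * id ) $]
Step 5: reduce T->F. Stack=[( ( T] ptr=3 lookahead=) remaining=[) / id - ( ( num ) ) - num * id ) $]
Step 6: reduce E->T. Stack=[( ( E] ptr=3 lookahead=) remaining=[) / id - ( ( num ) ) - num * id ) $]
Step 7: shift ). Stack=[( ( E )] ptr=4 lookahead=/ remaining=[/ id - ( ( num ) ) - num * id ) $]
Step 8: reduce F->( E ). Stack=[( F] ptr=4 lookahead=/ remaining=[/ id - ( ( num ) ) - num * id ) $]
Step 9: reduce T->F. Stack=[( T] ptr=4 lookahead=/ remaining=[/ id - ( ( num ) ) - num * id ) $]
Step 10: shift /. Stack=[( T /] ptr=5 lookahead=id remaining=[id - ( ( num ) ) - num * id ) $]
Step 11: shift id. Stack=[( T / id] ptr=6 lookahead=- remaining=[- ( ( num ) ) - num * id ) $]
Step 12: reduce F->id. Stack=[( T / F] ptr=6 lookahead=- remaining=[- ( ( num ) ) - num * id ) $]
Step 13: reduce T->T / F. Stack=[( T] ptr=6 lookahead=- remaining=[- ( ( num ) ) - num * id ) $]
Step 14: reduce E->T. Stack=[( E] ptr=6 lookahead=- remaining=[- ( ( num ) ) - num * id ) $]
Step 15: shift -. Stack=[( E -] ptr=7 lookahead=( remaining=[( ( num ) ) - num * id ) $]
Step 16: shift (. Stack=[( E - (] ptr=8 lookahead=( remaining=[( num ) ) - num * id ) $]
Step 17: shift (. Stack=[( E - ( (] ptr=9 lookahead=num remaining=[num ) ) - num * id ) $]
Step 18: shift num. Stack=[( E - ( ( num] ptr=10 lookahead=) remaining=[) ) - num * id ) $]
Step 19: reduce F->num. Stack=[( E - ( ( F] ptr=10 lookahead=) remaining=[) ) - num * id ) $]
Step 20: reduce T->F. Stack=[( E - ( ( T] ptr=10 lookahead=) remaining=[) ) - num * id ) $]
Step 21: reduce E->T. Stack=[( E - ( ( E] ptr=10 lookahead=) remaining=[) ) - num * id ) $]
Step 22: shift ). Stack=[( E - ( ( E )] ptr=11 lookahead=) remaining=[) - num * id ) $]
Step 23: reduce F->( E ). Stack=[( E - ( F] ptr=11 lookahead=) remaining=[) - num * id ) $]
Step 24: reduce T->F. Stack=[( E - ( T] ptr=11 lookahead=) remaining=[) - num * id ) $]
Step 25: reduce E->T. Stack=[( E - ( E] ptr=11 lookahead=) remaining=[) - num * id ) $]
Step 26: shift ). Stack=[( E - ( E )] ptr=12 lookahead=- remaining=[- num * id ) $]
Step 27: reduce F->( E ). Stack=[( E - F] ptr=12 lookahead=- remaining=[- num * id ) $]
Step 28: reduce T->F. Stack=[( E - T] ptr=12 lookahead=- remaining=[- num * id ) $]
Step 29: reduce E->E - T. Stack=[( E] ptr=12 lookahead=- remaining=[- num * id ) $]
Step 30: shift -. Stack=[( E -] ptr=13 lookahead=num remaining=[num * id ) $]

Answer: shift -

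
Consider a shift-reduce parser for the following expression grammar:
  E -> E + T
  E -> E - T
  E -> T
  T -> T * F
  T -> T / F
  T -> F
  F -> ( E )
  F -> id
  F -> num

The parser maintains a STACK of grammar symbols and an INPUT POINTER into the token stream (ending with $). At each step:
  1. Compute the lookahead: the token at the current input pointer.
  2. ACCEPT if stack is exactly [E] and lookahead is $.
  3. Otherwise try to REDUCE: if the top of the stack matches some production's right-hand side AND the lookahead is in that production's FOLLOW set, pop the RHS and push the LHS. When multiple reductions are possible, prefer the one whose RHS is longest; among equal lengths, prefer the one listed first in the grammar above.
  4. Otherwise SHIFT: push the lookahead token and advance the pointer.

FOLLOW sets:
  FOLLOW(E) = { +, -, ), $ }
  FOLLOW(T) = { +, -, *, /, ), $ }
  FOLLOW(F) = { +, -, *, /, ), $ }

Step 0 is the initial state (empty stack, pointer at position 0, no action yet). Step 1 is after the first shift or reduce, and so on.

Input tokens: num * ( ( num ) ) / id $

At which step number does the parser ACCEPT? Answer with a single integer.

Answer: 23

Derivation:
Step 1: shift num. Stack=[num] ptr=1 lookahead=* remaining=[* ( ( num ) ) / id $]
Step 2: reduce F->num. Stack=[F] ptr=1 lookahead=* remaining=[* ( ( num ) ) / id $]
Step 3: reduce T->F. Stack=[T] ptr=1 lookahead=* remaining=[* ( ( num ) ) / id $]
Step 4: shift *. Stack=[T *] ptr=2 lookahead=( remaining=[( ( num ) ) / id $]
Step 5: shift (. Stack=[T * (] ptr=3 lookahead=( remaining=[( num ) ) / id $]
Step 6: shift (. Stack=[T * ( (] ptr=4 lookahead=num remaining=[num ) ) / id $]
Step 7: shift num. Stack=[T * ( ( num] ptr=5 lookahead=) remaining=[) ) / id $]
Step 8: reduce F->num. Stack=[T * ( ( F] ptr=5 lookahead=) remaining=[) ) / id $]
Step 9: reduce T->F. Stack=[T * ( ( T] ptr=5 lookahead=) remaining=[) ) / id $]
Step 10: reduce E->T. Stack=[T * ( ( E] ptr=5 lookahead=) remaining=[) ) / id $]
Step 11: shift ). Stack=[T * ( ( E )] ptr=6 lookahead=) remaining=[) / id $]
Step 12: reduce F->( E ). Stack=[T * ( F] ptr=6 lookahead=) remaining=[) / id $]
Step 13: reduce T->F. Stack=[T * ( T] ptr=6 lookahead=) remaining=[) / id $]
Step 14: reduce E->T. Stack=[T * ( E] ptr=6 lookahead=) remaining=[) / id $]
Step 15: shift ). Stack=[T * ( E )] ptr=7 lookahead=/ remaining=[/ id $]
Step 16: reduce F->( E ). Stack=[T * F] ptr=7 lookahead=/ remaining=[/ id $]
Step 17: reduce T->T * F. Stack=[T] ptr=7 lookahead=/ remaining=[/ id $]
Step 18: shift /. Stack=[T /] ptr=8 lookahead=id remaining=[id $]
Step 19: shift id. Stack=[T / id] ptr=9 lookahead=$ remaining=[$]
Step 20: reduce F->id. Stack=[T / F] ptr=9 lookahead=$ remaining=[$]
Step 21: reduce T->T / F. Stack=[T] ptr=9 lookahead=$ remaining=[$]
Step 22: reduce E->T. Stack=[E] ptr=9 lookahead=$ remaining=[$]
Step 23: accept. Stack=[E] ptr=9 lookahead=$ remaining=[$]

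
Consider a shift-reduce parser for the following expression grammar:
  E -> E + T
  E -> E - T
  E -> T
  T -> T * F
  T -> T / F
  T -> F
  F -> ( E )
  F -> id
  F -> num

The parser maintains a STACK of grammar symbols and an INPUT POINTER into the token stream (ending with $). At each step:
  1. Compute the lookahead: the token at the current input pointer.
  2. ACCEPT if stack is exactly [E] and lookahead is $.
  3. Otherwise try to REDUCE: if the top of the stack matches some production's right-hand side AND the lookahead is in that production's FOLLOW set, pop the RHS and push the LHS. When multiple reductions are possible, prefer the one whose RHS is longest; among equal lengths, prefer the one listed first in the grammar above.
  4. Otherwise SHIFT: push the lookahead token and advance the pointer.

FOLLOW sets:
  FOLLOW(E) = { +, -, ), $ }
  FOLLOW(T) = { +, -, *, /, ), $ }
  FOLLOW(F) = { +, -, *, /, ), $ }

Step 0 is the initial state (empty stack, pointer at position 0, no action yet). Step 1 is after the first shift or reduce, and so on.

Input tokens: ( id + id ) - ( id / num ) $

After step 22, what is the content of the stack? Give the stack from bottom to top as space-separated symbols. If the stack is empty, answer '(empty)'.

Answer: E - ( T / F

Derivation:
Step 1: shift (. Stack=[(] ptr=1 lookahead=id remaining=[id + id ) - ( id / num ) $]
Step 2: shift id. Stack=[( id] ptr=2 lookahead=+ remaining=[+ id ) - ( id / num ) $]
Step 3: reduce F->id. Stack=[( F] ptr=2 lookahead=+ remaining=[+ id ) - ( id / num ) $]
Step 4: reduce T->F. Stack=[( T] ptr=2 lookahead=+ remaining=[+ id ) - ( id / num ) $]
Step 5: reduce E->T. Stack=[( E] ptr=2 lookahead=+ remaining=[+ id ) - ( id / num ) $]
Step 6: shift +. Stack=[( E +] ptr=3 lookahead=id remaining=[id ) - ( id / num ) $]
Step 7: shift id. Stack=[( E + id] ptr=4 lookahead=) remaining=[) - ( id / num ) $]
Step 8: reduce F->id. Stack=[( E + F] ptr=4 lookahead=) remaining=[) - ( id / num ) $]
Step 9: reduce T->F. Stack=[( E + T] ptr=4 lookahead=) remaining=[) - ( id / num ) $]
Step 10: reduce E->E + T. Stack=[( E] ptr=4 lookahead=) remaining=[) - ( id / num ) $]
Step 11: shift ). Stack=[( E )] ptr=5 lookahead=- remaining=[- ( id / num ) $]
Step 12: reduce F->( E ). Stack=[F] ptr=5 lookahead=- remaining=[- ( id / num ) $]
Step 13: reduce T->F. Stack=[T] ptr=5 lookahead=- remaining=[- ( id / num ) $]
Step 14: reduce E->T. Stack=[E] ptr=5 lookahead=- remaining=[- ( id / num ) $]
Step 15: shift -. Stack=[E -] ptr=6 lookahead=( remaining=[( id / num ) $]
Step 16: shift (. Stack=[E - (] ptr=7 lookahead=id remaining=[id / num ) $]
Step 17: shift id. Stack=[E - ( id] ptr=8 lookahead=/ remaining=[/ num ) $]
Step 18: reduce F->id. Stack=[E - ( F] ptr=8 lookahead=/ remaining=[/ num ) $]
Step 19: reduce T->F. Stack=[E - ( T] ptr=8 lookahead=/ remaining=[/ num ) $]
Step 20: shift /. Stack=[E - ( T /] ptr=9 lookahead=num remaining=[num ) $]
Step 21: shift num. Stack=[E - ( T / num] ptr=10 lookahead=) remaining=[) $]
Step 22: reduce F->num. Stack=[E - ( T / F] ptr=10 lookahead=) remaining=[) $]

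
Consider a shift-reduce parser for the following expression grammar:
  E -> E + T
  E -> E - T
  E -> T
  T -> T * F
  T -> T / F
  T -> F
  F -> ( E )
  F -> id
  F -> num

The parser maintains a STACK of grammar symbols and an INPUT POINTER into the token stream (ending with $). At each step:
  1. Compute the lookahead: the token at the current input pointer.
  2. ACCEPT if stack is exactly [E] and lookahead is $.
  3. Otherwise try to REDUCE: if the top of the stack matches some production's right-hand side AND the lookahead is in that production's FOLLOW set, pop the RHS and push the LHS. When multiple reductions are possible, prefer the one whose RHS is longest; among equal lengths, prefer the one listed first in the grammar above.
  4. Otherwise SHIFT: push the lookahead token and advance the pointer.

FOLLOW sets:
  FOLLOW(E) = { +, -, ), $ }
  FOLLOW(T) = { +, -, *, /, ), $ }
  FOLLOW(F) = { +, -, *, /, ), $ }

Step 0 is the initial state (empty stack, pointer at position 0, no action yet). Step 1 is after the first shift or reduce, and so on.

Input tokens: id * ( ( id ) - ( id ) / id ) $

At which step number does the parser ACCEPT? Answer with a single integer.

Answer: 33

Derivation:
Step 1: shift id. Stack=[id] ptr=1 lookahead=* remaining=[* ( ( id ) - ( id ) / id ) $]
Step 2: reduce F->id. Stack=[F] ptr=1 lookahead=* remaining=[* ( ( id ) - ( id ) / id ) $]
Step 3: reduce T->F. Stack=[T] ptr=1 lookahead=* remaining=[* ( ( id ) - ( id ) / id ) $]
Step 4: shift *. Stack=[T *] ptr=2 lookahead=( remaining=[( ( id ) - ( id ) / id ) $]
Step 5: shift (. Stack=[T * (] ptr=3 lookahead=( remaining=[( id ) - ( id ) / id ) $]
Step 6: shift (. Stack=[T * ( (] ptr=4 lookahead=id remaining=[id ) - ( id ) / id ) $]
Step 7: shift id. Stack=[T * ( ( id] ptr=5 lookahead=) remaining=[) - ( id ) / id ) $]
Step 8: reduce F->id. Stack=[T * ( ( F] ptr=5 lookahead=) remaining=[) - ( id ) / id ) $]
Step 9: reduce T->F. Stack=[T * ( ( T] ptr=5 lookahead=) remaining=[) - ( id ) / id ) $]
Step 10: reduce E->T. Stack=[T * ( ( E] ptr=5 lookahead=) remaining=[) - ( id ) / id ) $]
Step 11: shift ). Stack=[T * ( ( E )] ptr=6 lookahead=- remaining=[- ( id ) / id ) $]
Step 12: reduce F->( E ). Stack=[T * ( F] ptr=6 lookahead=- remaining=[- ( id ) / id ) $]
Step 13: reduce T->F. Stack=[T * ( T] ptr=6 lookahead=- remaining=[- ( id ) / id ) $]
Step 14: reduce E->T. Stack=[T * ( E] ptr=6 lookahead=- remaining=[- ( id ) / id ) $]
Step 15: shift -. Stack=[T * ( E -] ptr=7 lookahead=( remaining=[( id ) / id ) $]
Step 16: shift (. Stack=[T * ( E - (] ptr=8 lookahead=id remaining=[id ) / id ) $]
Step 17: shift id. Stack=[T * ( E - ( id] ptr=9 lookahead=) remaining=[) / id ) $]
Step 18: reduce F->id. Stack=[T * ( E - ( F] ptr=9 lookahead=) remaining=[) / id ) $]
Step 19: reduce T->F. Stack=[T * ( E - ( T] ptr=9 lookahead=) remaining=[) / id ) $]
Step 20: reduce E->T. Stack=[T * ( E - ( E] ptr=9 lookahead=) remaining=[) / id ) $]
Step 21: shift ). Stack=[T * ( E - ( E )] ptr=10 lookahead=/ remaining=[/ id ) $]
Step 22: reduce F->( E ). Stack=[T * ( E - F] ptr=10 lookahead=/ remaining=[/ id ) $]
Step 23: reduce T->F. Stack=[T * ( E - T] ptr=10 lookahead=/ remaining=[/ id ) $]
Step 24: shift /. Stack=[T * ( E - T /] ptr=11 lookahead=id remaining=[id ) $]
Step 25: shift id. Stack=[T * ( E - T / id] ptr=12 lookahead=) remaining=[) $]
Step 26: reduce F->id. Stack=[T * ( E - T / F] ptr=12 lookahead=) remaining=[) $]
Step 27: reduce T->T / F. Stack=[T * ( E - T] ptr=12 lookahead=) remaining=[) $]
Step 28: reduce E->E - T. Stack=[T * ( E] ptr=12 lookahead=) remaining=[) $]
Step 29: shift ). Stack=[T * ( E )] ptr=13 lookahead=$ remaining=[$]
Step 30: reduce F->( E ). Stack=[T * F] ptr=13 lookahead=$ remaining=[$]
Step 31: reduce T->T * F. Stack=[T] ptr=13 lookahead=$ remaining=[$]
Step 32: reduce E->T. Stack=[E] ptr=13 lookahead=$ remaining=[$]
Step 33: accept. Stack=[E] ptr=13 lookahead=$ remaining=[$]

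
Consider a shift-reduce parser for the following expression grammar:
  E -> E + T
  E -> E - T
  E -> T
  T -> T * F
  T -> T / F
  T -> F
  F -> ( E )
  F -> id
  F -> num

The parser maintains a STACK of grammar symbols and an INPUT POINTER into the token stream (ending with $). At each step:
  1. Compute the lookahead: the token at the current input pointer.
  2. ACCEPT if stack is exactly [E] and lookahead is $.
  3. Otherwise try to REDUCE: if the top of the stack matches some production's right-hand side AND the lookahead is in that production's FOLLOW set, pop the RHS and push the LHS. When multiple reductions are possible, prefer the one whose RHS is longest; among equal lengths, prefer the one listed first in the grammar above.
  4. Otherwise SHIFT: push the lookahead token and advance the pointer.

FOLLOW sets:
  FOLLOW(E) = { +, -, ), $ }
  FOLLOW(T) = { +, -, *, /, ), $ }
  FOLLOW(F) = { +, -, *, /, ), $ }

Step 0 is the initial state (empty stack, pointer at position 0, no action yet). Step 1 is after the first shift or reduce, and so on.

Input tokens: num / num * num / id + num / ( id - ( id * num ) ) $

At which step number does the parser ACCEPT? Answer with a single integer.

Step 1: shift num. Stack=[num] ptr=1 lookahead=/ remaining=[/ num * num / id + num / ( id - ( id * num ) ) $]
Step 2: reduce F->num. Stack=[F] ptr=1 lookahead=/ remaining=[/ num * num / id + num / ( id - ( id * num ) ) $]
Step 3: reduce T->F. Stack=[T] ptr=1 lookahead=/ remaining=[/ num * num / id + num / ( id - ( id * num ) ) $]
Step 4: shift /. Stack=[T /] ptr=2 lookahead=num remaining=[num * num / id + num / ( id - ( id * num ) ) $]
Step 5: shift num. Stack=[T / num] ptr=3 lookahead=* remaining=[* num / id + num / ( id - ( id * num ) ) $]
Step 6: reduce F->num. Stack=[T / F] ptr=3 lookahead=* remaining=[* num / id + num / ( id - ( id * num ) ) $]
Step 7: reduce T->T / F. Stack=[T] ptr=3 lookahead=* remaining=[* num / id + num / ( id - ( id * num ) ) $]
Step 8: shift *. Stack=[T *] ptr=4 lookahead=num remaining=[num / id + num / ( id - ( id * num ) ) $]
Step 9: shift num. Stack=[T * num] ptr=5 lookahead=/ remaining=[/ id + num / ( id - ( id * num ) ) $]
Step 10: reduce F->num. Stack=[T * F] ptr=5 lookahead=/ remaining=[/ id + num / ( id - ( id * num ) ) $]
Step 11: reduce T->T * F. Stack=[T] ptr=5 lookahead=/ remaining=[/ id + num / ( id - ( id * num ) ) $]
Step 12: shift /. Stack=[T /] ptr=6 lookahead=id remaining=[id + num / ( id - ( id * num ) ) $]
Step 13: shift id. Stack=[T / id] ptr=7 lookahead=+ remaining=[+ num / ( id - ( id * num ) ) $]
Step 14: reduce F->id. Stack=[T / F] ptr=7 lookahead=+ remaining=[+ num / ( id - ( id * num ) ) $]
Step 15: reduce T->T / F. Stack=[T] ptr=7 lookahead=+ remaining=[+ num / ( id - ( id * num ) ) $]
Step 16: reduce E->T. Stack=[E] ptr=7 lookahead=+ remaining=[+ num / ( id - ( id * num ) ) $]
Step 17: shift +. Stack=[E +] ptr=8 lookahead=num remaining=[num / ( id - ( id * num ) ) $]
Step 18: shift num. Stack=[E + num] ptr=9 lookahead=/ remaining=[/ ( id - ( id * num ) ) $]
Step 19: reduce F->num. Stack=[E + F] ptr=9 lookahead=/ remaining=[/ ( id - ( id * num ) ) $]
Step 20: reduce T->F. Stack=[E + T] ptr=9 lookahead=/ remaining=[/ ( id - ( id * num ) ) $]
Step 21: shift /. Stack=[E + T /] ptr=10 lookahead=( remaining=[( id - ( id * num ) ) $]
Step 22: shift (. Stack=[E + T / (] ptr=11 lookahead=id remaining=[id - ( id * num ) ) $]
Step 23: shift id. Stack=[E + T / ( id] ptr=12 lookahead=- remaining=[- ( id * num ) ) $]
Step 24: reduce F->id. Stack=[E + T / ( F] ptr=12 lookahead=- remaining=[- ( id * num ) ) $]
Step 25: reduce T->F. Stack=[E + T / ( T] ptr=12 lookahead=- remaining=[- ( id * num ) ) $]
Step 26: reduce E->T. Stack=[E + T / ( E] ptr=12 lookahead=- remaining=[- ( id * num ) ) $]
Step 27: shift -. Stack=[E + T / ( E -] ptr=13 lookahead=( remaining=[( id * num ) ) $]
Step 28: shift (. Stack=[E + T / ( E - (] ptr=14 lookahead=id remaining=[id * num ) ) $]
Step 29: shift id. Stack=[E + T / ( E - ( id] ptr=15 lookahead=* remaining=[* num ) ) $]
Step 30: reduce F->id. Stack=[E + T / ( E - ( F] ptr=15 lookahead=* remaining=[* num ) ) $]
Step 31: reduce T->F. Stack=[E + T / ( E - ( T] ptr=15 lookahead=* remaining=[* num ) ) $]
Step 32: shift *. Stack=[E + T / ( E - ( T *] ptr=16 lookahead=num remaining=[num ) ) $]
Step 33: shift num. Stack=[E + T / ( E - ( T * num] ptr=17 lookahead=) remaining=[) ) $]
Step 34: reduce F->num. Stack=[E + T / ( E - ( T * F] ptr=17 lookahead=) remaining=[) ) $]
Step 35: reduce T->T * F. Stack=[E + T / ( E - ( T] ptr=17 lookahead=) remaining=[) ) $]
Step 36: reduce E->T. Stack=[E + T / ( E - ( E] ptr=17 lookahead=) remaining=[) ) $]
Step 37: shift ). Stack=[E + T / ( E - ( E )] ptr=18 lookahead=) remaining=[) $]
Step 38: reduce F->( E ). Stack=[E + T / ( E - F] ptr=18 lookahead=) remaining=[) $]
Step 39: reduce T->F. Stack=[E + T / ( E - T] ptr=18 lookahead=) remaining=[) $]
Step 40: reduce E->E - T. Stack=[E + T / ( E] ptr=18 lookahead=) remaining=[) $]
Step 41: shift ). Stack=[E + T / ( E )] ptr=19 lookahead=$ remaining=[$]
Step 42: reduce F->( E ). Stack=[E + T / F] ptr=19 lookahead=$ remaining=[$]
Step 43: reduce T->T / F. Stack=[E + T] ptr=19 lookahead=$ remaining=[$]
Step 44: reduce E->E + T. Stack=[E] ptr=19 lookahead=$ remaining=[$]
Step 45: accept. Stack=[E] ptr=19 lookahead=$ remaining=[$]

Answer: 45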